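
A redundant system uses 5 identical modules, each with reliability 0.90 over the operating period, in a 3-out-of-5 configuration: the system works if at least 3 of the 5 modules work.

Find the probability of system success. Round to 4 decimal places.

0.9914

R = Σ_{i=3}^{5} C(5,i) p^i (1−p)^{5−i} with p = 0.90
C(5,3)·0.90^3·0.10^2 = 0.072900
C(5,4)·0.90^4·0.10^1 = 0.328050
C(5,5)·0.90^5·0.10^0 = 0.590490
Sum = 0.9914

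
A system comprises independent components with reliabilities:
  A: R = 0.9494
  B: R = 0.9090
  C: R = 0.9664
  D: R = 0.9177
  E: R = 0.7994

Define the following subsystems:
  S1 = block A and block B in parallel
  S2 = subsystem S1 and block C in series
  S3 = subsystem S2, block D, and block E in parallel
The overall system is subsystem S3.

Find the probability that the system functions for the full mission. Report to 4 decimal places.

0.9994

Parallel (A and B): 1 − (1 − 0.949400)(1 − 0.909000) = 0.995395
Series ([0.995395] and C): 0.995395 × 0.966400 = 0.961950
Parallel ([0.961950], D, and E): 1 − (1 − 0.961950)(1 − 0.917700)(1 − 0.799400) = 0.9994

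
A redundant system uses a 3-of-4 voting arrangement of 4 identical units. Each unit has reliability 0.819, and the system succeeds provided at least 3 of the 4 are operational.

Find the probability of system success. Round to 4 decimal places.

R = Σ_{i=3}^{4} C(4,i) p^i (1−p)^{4−i} with p = 0.819
C(4,3)·0.819^3·0.181^1 = 0.397732
C(4,4)·0.819^4·0.181^0 = 0.449920
Sum = 0.8477

0.8477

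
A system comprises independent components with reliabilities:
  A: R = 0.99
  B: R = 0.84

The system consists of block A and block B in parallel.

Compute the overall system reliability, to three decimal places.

Parallel (A and B): 1 − (1 − 0.99000)(1 − 0.84000) = 0.998

0.998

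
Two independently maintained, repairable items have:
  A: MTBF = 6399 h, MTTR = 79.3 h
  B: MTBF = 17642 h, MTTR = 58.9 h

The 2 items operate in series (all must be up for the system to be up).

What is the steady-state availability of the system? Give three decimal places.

0.984

A(A) = MTBF/(MTBF+MTTR) = 6399/(6399+79.3) = 0.987759
A(B) = MTBF/(MTBF+MTTR) = 17642/(17642+58.9) = 0.996672
Series availability: 0.987759 × 0.996672 = 0.984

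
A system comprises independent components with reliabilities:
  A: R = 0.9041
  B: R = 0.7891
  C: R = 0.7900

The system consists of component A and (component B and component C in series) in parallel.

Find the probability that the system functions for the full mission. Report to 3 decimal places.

0.964

Series (B and C): 0.78910 × 0.79000 = 0.62339
Parallel (A and [0.62339]): 1 − (1 − 0.90410)(1 − 0.62339) = 0.964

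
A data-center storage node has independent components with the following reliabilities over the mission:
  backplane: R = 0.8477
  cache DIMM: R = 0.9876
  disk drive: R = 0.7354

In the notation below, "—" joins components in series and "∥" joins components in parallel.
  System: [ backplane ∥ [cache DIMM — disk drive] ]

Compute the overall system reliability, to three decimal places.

Series (cache DIMM and disk drive): 0.98760 × 0.73540 = 0.72628
Parallel (backplane and [0.72628]): 1 − (1 − 0.84770)(1 − 0.72628) = 0.958

0.958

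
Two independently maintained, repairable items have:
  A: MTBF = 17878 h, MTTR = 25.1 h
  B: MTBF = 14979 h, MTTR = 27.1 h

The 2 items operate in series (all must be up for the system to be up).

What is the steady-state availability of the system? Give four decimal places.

A(A) = MTBF/(MTBF+MTTR) = 17878/(17878+25.1) = 0.998598
A(B) = MTBF/(MTBF+MTTR) = 14979/(14979+27.1) = 0.998194
Series availability: 0.998598 × 0.998194 = 0.9968

0.9968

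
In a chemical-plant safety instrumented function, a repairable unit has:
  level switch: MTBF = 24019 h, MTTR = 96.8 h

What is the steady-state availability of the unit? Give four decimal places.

A(level switch) = MTBF/(MTBF+MTTR) = 24019/(24019+96.8) = 0.9960

0.9960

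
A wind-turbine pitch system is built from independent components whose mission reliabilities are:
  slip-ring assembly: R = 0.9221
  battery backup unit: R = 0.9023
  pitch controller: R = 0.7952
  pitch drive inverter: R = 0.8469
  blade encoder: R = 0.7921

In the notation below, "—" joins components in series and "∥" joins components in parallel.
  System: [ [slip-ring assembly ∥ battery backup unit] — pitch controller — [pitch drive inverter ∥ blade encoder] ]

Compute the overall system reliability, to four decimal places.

Parallel (slip-ring assembly and battery backup unit): 1 − (1 − 0.922100)(1 − 0.902300) = 0.992389
Parallel (pitch drive inverter and blade encoder): 1 − (1 − 0.846900)(1 − 0.792100) = 0.968171
Series ([0.992389], pitch controller, and [0.968171]): 0.992389 × 0.795200 × 0.968171 = 0.7640

0.7640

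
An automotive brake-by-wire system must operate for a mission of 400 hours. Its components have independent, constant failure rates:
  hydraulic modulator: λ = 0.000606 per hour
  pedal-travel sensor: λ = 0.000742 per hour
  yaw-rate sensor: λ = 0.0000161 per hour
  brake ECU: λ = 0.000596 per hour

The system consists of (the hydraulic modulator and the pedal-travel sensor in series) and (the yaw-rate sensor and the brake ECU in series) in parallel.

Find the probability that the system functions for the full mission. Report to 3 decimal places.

R(hydraulic modulator) = exp(−0.000606 × 400) = 0.78474
R(pedal-travel sensor) = exp(−0.000742 × 400) = 0.74319
R(yaw-rate sensor) = exp(−0.0000161 × 400) = 0.99358
R(brake ECU) = exp(−0.000596 × 400) = 0.78789
Series (hydraulic modulator and pedal-travel sensor): 0.78474 × 0.74319 = 0.58321
Series (yaw-rate sensor and brake ECU): 0.99358 × 0.78789 = 0.78283
Parallel ([0.58321] and [0.78283]): 1 − (1 − 0.58321)(1 − 0.78283) = 0.909

0.909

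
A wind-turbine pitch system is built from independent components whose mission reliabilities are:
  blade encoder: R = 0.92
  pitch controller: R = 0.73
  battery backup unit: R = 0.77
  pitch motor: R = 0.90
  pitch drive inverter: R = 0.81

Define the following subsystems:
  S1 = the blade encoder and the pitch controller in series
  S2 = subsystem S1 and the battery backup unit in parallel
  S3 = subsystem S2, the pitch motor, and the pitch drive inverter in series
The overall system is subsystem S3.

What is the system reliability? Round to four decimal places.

Series (blade encoder and pitch controller): 0.920000 × 0.730000 = 0.671600
Parallel ([0.671600] and battery backup unit): 1 − (1 − 0.671600)(1 − 0.770000) = 0.924468
Series ([0.924468], pitch motor, and pitch drive inverter): 0.924468 × 0.900000 × 0.810000 = 0.6739

0.6739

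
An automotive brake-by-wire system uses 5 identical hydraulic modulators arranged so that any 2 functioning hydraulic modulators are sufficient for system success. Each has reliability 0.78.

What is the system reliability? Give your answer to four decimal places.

R = Σ_{i=2}^{5} C(5,i) p^i (1−p)^{5−i} with p = 0.78
C(5,2)·0.78^2·0.22^3 = 0.064782
C(5,3)·0.78^3·0.22^2 = 0.229683
C(5,4)·0.78^4·0.22^1 = 0.407166
C(5,5)·0.78^5·0.22^0 = 0.288717
Sum = 0.9903

0.9903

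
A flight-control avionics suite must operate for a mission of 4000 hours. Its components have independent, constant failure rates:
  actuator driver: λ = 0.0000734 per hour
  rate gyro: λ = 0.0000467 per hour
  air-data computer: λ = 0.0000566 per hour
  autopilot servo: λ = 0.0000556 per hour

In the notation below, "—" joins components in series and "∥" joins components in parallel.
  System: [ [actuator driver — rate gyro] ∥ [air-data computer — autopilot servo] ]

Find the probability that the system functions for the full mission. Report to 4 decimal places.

R(actuator driver) = exp(−0.0000734 × 4000) = 0.745575
R(rate gyro) = exp(−0.0000467 × 4000) = 0.829610
R(air-data computer) = exp(−0.0000566 × 4000) = 0.797399
R(autopilot servo) = exp(−0.0000556 × 4000) = 0.800595
Series (actuator driver and rate gyro): 0.745575 × 0.829610 = 0.618536
Series (air-data computer and autopilot servo): 0.797399 × 0.800595 = 0.638394
Parallel ([0.618536] and [0.638394]): 1 − (1 − 0.618536)(1 − 0.638394) = 0.8621

0.8621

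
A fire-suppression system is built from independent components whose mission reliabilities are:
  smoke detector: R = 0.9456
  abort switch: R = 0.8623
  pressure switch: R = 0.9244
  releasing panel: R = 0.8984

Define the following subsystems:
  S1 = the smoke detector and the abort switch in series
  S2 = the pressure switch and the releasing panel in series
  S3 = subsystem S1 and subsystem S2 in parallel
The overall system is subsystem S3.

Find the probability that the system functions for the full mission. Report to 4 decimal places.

0.9687

Series (smoke detector and abort switch): 0.945600 × 0.862300 = 0.815391
Series (pressure switch and releasing panel): 0.924400 × 0.898400 = 0.830481
Parallel ([0.815391] and [0.830481]): 1 − (1 − 0.815391)(1 − 0.830481) = 0.9687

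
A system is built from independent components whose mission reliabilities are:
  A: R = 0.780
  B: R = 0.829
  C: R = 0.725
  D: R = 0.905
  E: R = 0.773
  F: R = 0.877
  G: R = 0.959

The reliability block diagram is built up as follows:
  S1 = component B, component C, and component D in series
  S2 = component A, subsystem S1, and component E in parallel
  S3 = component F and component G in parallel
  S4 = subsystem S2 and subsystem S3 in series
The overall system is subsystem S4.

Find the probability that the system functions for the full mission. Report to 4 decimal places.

Series (B, C, and D): 0.829000 × 0.725000 × 0.905000 = 0.543928
Parallel (A, [0.543928], and E): 1 − (1 − 0.780000)(1 − 0.543928)(1 − 0.773000) = 0.977224
Parallel (F and G): 1 − (1 − 0.877000)(1 − 0.959000) = 0.994957
Series ([0.977224] and [0.994957]): 0.977224 × 0.994957 = 0.9723

0.9723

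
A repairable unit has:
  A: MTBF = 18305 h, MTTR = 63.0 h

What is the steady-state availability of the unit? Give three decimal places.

0.997

A(A) = MTBF/(MTBF+MTTR) = 18305/(18305+63.0) = 0.997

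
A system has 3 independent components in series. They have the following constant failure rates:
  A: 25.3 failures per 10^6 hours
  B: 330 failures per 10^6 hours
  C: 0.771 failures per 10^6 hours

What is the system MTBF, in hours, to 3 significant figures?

2810

Series of exponential components: λ_sys = Σ λ_i
λ_sys = 0.0000253 + 0.000330 + 0.000000771 = 3.5607e-04 /h
MTBF = 1 / λ_sys = 2810 h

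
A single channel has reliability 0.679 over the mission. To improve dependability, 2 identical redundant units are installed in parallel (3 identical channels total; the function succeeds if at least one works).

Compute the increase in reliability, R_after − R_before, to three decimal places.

R_before = 0.679
R_after = 1 − (1 − 0.679)^3 = 0.967
ΔR = 0.967 − 0.679 = 0.288

0.288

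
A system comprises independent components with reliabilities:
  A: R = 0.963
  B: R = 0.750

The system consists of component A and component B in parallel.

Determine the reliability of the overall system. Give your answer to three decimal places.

Parallel (A and B): 1 − (1 − 0.96300)(1 − 0.75000) = 0.991

0.991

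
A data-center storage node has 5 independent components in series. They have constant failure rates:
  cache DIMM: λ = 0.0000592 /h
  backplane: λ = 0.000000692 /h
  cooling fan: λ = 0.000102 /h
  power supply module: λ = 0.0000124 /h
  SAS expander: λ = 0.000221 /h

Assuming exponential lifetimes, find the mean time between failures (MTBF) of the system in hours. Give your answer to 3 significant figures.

2530

Series of exponential components: λ_sys = Σ λ_i
λ_sys = 0.0000592 + 0.000000692 + 0.000102 + 0.0000124 + 0.000221 = 3.9529e-04 /h
MTBF = 1 / λ_sys = 2530 h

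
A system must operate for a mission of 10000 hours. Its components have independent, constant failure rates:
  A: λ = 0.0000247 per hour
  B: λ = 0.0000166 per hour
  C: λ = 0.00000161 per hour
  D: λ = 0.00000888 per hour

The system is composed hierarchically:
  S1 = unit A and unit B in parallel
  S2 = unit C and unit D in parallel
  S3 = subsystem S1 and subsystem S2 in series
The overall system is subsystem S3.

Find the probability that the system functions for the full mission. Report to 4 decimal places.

0.9652

R(A) = exp(−0.0000247 × 10000) = 0.781141
R(B) = exp(−0.0000166 × 10000) = 0.847046
R(C) = exp(−0.00000161 × 10000) = 0.984029
R(D) = exp(−0.00000888 × 10000) = 0.915029
Parallel (A and B): 1 − (1 − 0.781141)(1 − 0.847046) = 0.966525
Parallel (C and D): 1 − (1 − 0.984029)(1 − 0.915029) = 0.998643
Series ([0.966525] and [0.998643]): 0.966525 × 0.998643 = 0.9652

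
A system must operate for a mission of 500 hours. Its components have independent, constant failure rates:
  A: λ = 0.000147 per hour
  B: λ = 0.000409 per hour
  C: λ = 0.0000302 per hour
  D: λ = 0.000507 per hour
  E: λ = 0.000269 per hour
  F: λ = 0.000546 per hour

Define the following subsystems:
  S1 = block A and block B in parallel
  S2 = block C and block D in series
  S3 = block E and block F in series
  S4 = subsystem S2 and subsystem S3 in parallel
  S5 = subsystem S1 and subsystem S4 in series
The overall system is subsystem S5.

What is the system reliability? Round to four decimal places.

0.9091

R(A) = exp(−0.000147 × 500) = 0.929136
R(B) = exp(−0.000409 × 500) = 0.815055
R(C) = exp(−0.0000302 × 500) = 0.985013
R(D) = exp(−0.000507 × 500) = 0.776080
R(E) = exp(−0.000269 × 500) = 0.874153
R(F) = exp(−0.000546 × 500) = 0.761093
Parallel (A and B): 1 − (1 − 0.929136)(1 − 0.815055) = 0.986894
Series (C and D): 0.985013 × 0.776080 = 0.764449
Series (E and F): 0.874153 × 0.761093 = 0.665312
Parallel ([0.764449] and [0.665312]): 1 − (1 − 0.764449)(1 − 0.665312) = 0.921164
Series ([0.986894] and [0.921164]): 0.986894 × 0.921164 = 0.9091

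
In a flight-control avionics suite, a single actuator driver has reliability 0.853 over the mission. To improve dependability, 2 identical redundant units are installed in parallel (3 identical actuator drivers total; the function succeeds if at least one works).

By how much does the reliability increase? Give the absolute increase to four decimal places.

0.1438

R_before = 0.853
R_after = 1 − (1 − 0.853)^3 = 0.9968
ΔR = 0.9968 − 0.853 = 0.1438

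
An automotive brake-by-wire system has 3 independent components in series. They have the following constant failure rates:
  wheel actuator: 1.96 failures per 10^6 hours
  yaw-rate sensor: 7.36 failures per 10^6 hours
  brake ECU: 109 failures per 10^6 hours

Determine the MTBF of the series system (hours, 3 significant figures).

Series of exponential components: λ_sys = Σ λ_i
λ_sys = 0.00000196 + 0.00000736 + 0.000109 = 1.1832e-04 /h
MTBF = 1 / λ_sys = 8450 h

8450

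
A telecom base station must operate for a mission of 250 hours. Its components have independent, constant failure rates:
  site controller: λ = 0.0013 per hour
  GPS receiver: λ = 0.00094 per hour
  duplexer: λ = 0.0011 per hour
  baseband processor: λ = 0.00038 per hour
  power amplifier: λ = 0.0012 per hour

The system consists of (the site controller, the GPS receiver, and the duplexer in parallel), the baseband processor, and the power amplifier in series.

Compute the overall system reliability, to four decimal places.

0.6643

R(site controller) = exp(−0.0013 × 250) = 0.722527
R(GPS receiver) = exp(−0.00094 × 250) = 0.790571
R(duplexer) = exp(−0.0011 × 250) = 0.759572
R(baseband processor) = exp(−0.00038 × 250) = 0.909373
R(power amplifier) = exp(−0.0012 × 250) = 0.740818
Parallel (site controller, GPS receiver, and duplexer): 1 − (1 − 0.722527)(1 − 0.790571)(1 − 0.759572) = 0.986029
Series ([0.986029], baseband processor, and power amplifier): 0.986029 × 0.909373 × 0.740818 = 0.6643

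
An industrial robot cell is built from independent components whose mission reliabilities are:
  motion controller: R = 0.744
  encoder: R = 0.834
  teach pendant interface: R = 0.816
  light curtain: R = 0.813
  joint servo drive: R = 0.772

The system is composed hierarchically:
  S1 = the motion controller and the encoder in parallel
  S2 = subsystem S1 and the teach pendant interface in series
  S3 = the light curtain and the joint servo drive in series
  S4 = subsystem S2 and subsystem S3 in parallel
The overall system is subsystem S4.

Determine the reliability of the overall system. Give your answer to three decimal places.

0.919

Parallel (motion controller and encoder): 1 − (1 − 0.74400)(1 − 0.83400) = 0.95750
Series ([0.95750] and teach pendant interface): 0.95750 × 0.81600 = 0.78132
Series (light curtain and joint servo drive): 0.81300 × 0.77200 = 0.62764
Parallel ([0.78132] and [0.62764]): 1 − (1 − 0.78132)(1 − 0.62764) = 0.919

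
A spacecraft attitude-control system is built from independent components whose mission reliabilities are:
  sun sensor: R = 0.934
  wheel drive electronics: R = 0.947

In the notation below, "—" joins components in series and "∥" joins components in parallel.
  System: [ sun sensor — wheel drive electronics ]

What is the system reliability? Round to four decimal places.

0.8845

Series (sun sensor and wheel drive electronics): 0.934000 × 0.947000 = 0.8845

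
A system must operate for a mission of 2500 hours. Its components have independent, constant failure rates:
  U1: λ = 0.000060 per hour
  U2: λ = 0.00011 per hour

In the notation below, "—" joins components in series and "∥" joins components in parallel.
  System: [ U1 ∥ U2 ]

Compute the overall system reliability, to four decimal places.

R(U1) = exp(−0.000060 × 2500) = 0.860708
R(U2) = exp(−0.00011 × 2500) = 0.759572
Parallel (U1 and U2): 1 − (1 − 0.860708)(1 − 0.759572) = 0.9665

0.9665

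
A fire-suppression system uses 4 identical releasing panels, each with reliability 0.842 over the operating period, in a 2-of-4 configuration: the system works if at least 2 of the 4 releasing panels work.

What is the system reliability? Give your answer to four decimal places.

0.9861

R = Σ_{i=2}^{4} C(4,i) p^i (1−p)^{4−i} with p = 0.842
C(4,2)·0.842^2·0.158^2 = 0.106191
C(4,3)·0.842^3·0.158^1 = 0.377271
C(4,4)·0.842^4·0.158^0 = 0.502630
Sum = 0.9861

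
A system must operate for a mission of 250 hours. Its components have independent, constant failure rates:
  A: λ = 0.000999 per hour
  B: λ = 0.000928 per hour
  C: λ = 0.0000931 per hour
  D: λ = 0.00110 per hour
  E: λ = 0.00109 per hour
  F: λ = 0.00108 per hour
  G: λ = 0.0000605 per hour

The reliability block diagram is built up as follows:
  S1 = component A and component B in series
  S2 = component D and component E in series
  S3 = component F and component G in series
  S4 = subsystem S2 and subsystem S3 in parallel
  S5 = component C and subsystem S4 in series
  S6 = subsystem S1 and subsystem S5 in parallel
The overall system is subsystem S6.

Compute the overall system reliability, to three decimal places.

0.952

R(A) = exp(−0.000999 × 250) = 0.77900
R(B) = exp(−0.000928 × 250) = 0.79295
R(C) = exp(−0.0000931 × 250) = 0.97699
R(D) = exp(−0.00110 × 250) = 0.75957
R(E) = exp(−0.00109 × 250) = 0.76147
R(F) = exp(−0.00108 × 250) = 0.76338
R(G) = exp(−0.0000605 × 250) = 0.98499
Series (A and B): 0.77900 × 0.79295 = 0.61771
Series (D and E): 0.75957 × 0.76147 = 0.57839
Series (F and G): 0.76338 × 0.98499 = 0.75192
Parallel ([0.57839] and [0.75192]): 1 − (1 − 0.57839)(1 − 0.75192) = 0.89541
Series (C and [0.89541]): 0.97699 × 0.89541 = 0.87481
Parallel ([0.61771] and [0.87481]): 1 − (1 − 0.61771)(1 − 0.87481) = 0.952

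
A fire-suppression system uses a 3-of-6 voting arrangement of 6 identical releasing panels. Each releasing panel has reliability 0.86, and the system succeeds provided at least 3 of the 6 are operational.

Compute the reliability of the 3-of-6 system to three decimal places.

0.995

R = Σ_{i=3}^{6} C(6,i) p^i (1−p)^{6−i} with p = 0.86
C(6,3)·0.86^3·0.14^3 = 0.03491
C(6,4)·0.86^4·0.14^2 = 0.16082
C(6,5)·0.86^5·0.14^1 = 0.39516
C(6,6)·0.86^6·0.14^0 = 0.40457
Sum = 0.995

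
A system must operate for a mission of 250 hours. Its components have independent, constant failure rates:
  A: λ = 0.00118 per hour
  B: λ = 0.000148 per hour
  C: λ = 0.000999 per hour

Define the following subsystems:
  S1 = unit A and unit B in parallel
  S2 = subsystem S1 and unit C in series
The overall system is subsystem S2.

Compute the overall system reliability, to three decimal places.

R(A) = exp(−0.00118 × 250) = 0.74453
R(B) = exp(−0.000148 × 250) = 0.96368
R(C) = exp(−0.000999 × 250) = 0.77900
Parallel (A and B): 1 − (1 − 0.74453)(1 − 0.96368) = 0.99072
Series ([0.99072] and C): 0.99072 × 0.77900 = 0.772

0.772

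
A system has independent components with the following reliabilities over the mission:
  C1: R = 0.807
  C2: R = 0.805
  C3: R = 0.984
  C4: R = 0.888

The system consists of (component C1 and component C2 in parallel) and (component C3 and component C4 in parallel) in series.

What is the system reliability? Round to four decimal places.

0.9606

Parallel (C1 and C2): 1 − (1 − 0.807000)(1 − 0.805000) = 0.962365
Parallel (C3 and C4): 1 − (1 − 0.984000)(1 − 0.888000) = 0.998208
Series ([0.962365] and [0.998208]): 0.962365 × 0.998208 = 0.9606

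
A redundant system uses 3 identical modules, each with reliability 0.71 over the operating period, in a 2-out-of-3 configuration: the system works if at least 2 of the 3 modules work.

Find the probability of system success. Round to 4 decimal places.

0.7965

R = Σ_{i=2}^{3} C(3,i) p^i (1−p)^{3−i} with p = 0.71
C(3,2)·0.71^2·0.29^1 = 0.438567
C(3,3)·0.71^3·0.29^0 = 0.357911
Sum = 0.7965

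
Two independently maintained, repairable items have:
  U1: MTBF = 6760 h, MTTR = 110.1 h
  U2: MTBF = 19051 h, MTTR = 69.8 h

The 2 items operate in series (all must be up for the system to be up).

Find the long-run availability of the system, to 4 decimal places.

0.9804

A(U1) = MTBF/(MTBF+MTTR) = 6760/(6760+110.1) = 0.983974
A(U2) = MTBF/(MTBF+MTTR) = 19051/(19051+69.8) = 0.996350
Series availability: 0.983974 × 0.996350 = 0.9804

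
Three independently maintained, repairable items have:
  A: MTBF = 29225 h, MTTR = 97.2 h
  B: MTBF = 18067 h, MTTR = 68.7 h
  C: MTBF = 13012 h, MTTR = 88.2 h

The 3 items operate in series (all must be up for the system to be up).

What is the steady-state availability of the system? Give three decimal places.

A(A) = MTBF/(MTBF+MTTR) = 29225/(29225+97.2) = 0.996685
A(B) = MTBF/(MTBF+MTTR) = 18067/(18067+68.7) = 0.996212
A(C) = MTBF/(MTBF+MTTR) = 13012/(13012+88.2) = 0.993267
Series availability: 0.996685 × 0.996212 × 0.993267 = 0.986

0.986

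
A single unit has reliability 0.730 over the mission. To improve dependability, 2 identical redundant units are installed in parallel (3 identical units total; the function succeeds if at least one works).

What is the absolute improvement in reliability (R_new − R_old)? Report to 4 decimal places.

0.2503

R_before = 0.730
R_after = 1 − (1 − 0.730)^3 = 0.9803
ΔR = 0.9803 − 0.730 = 0.2503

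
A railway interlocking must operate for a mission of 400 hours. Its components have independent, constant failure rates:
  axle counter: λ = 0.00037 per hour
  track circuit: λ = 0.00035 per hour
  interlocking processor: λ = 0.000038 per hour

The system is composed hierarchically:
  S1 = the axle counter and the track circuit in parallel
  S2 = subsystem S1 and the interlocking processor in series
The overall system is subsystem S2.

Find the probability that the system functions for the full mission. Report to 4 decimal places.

R(axle counter) = exp(−0.00037 × 400) = 0.862431
R(track circuit) = exp(−0.00035 × 400) = 0.869358
R(interlocking processor) = exp(−0.000038 × 400) = 0.984915
Parallel (axle counter and track circuit): 1 − (1 − 0.862431)(1 − 0.869358) = 0.982028
Series ([0.982028] and interlocking processor): 0.982028 × 0.984915 = 0.9672

0.9672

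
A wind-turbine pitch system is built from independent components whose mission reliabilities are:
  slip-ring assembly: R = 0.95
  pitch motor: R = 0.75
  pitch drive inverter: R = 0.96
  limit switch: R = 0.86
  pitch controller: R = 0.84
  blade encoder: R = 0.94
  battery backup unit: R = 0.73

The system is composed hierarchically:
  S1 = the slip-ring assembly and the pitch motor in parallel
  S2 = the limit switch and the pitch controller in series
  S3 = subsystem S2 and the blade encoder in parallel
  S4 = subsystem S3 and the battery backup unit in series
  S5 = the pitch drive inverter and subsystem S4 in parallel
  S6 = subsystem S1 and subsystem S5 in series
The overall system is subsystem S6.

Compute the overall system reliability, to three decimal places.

Parallel (slip-ring assembly and pitch motor): 1 − (1 − 0.95000)(1 − 0.75000) = 0.98750
Series (limit switch and pitch controller): 0.86000 × 0.84000 = 0.72240
Parallel ([0.72240] and blade encoder): 1 − (1 − 0.72240)(1 − 0.94000) = 0.98334
Series ([0.98334] and battery backup unit): 0.98334 × 0.73000 = 0.71784
Parallel (pitch drive inverter and [0.71784]): 1 − (1 − 0.96000)(1 − 0.71784) = 0.98871
Series ([0.98750] and [0.98871]): 0.98750 × 0.98871 = 0.976

0.976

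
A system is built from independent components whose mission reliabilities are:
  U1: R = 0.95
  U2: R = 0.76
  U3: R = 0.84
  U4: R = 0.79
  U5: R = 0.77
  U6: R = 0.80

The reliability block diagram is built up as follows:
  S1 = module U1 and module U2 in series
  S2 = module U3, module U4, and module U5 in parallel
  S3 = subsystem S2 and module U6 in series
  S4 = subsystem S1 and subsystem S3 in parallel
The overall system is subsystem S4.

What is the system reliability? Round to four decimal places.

0.9427

Series (U1 and U2): 0.950000 × 0.760000 = 0.722000
Parallel (U3, U4, and U5): 1 − (1 − 0.840000)(1 − 0.790000)(1 − 0.770000) = 0.992272
Series ([0.992272] and U6): 0.992272 × 0.800000 = 0.793818
Parallel ([0.722000] and [0.793818]): 1 − (1 − 0.722000)(1 − 0.793818) = 0.9427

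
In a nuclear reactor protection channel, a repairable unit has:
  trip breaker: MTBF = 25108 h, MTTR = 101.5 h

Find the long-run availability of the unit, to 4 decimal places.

0.9960

A(trip breaker) = MTBF/(MTBF+MTTR) = 25108/(25108+101.5) = 0.9960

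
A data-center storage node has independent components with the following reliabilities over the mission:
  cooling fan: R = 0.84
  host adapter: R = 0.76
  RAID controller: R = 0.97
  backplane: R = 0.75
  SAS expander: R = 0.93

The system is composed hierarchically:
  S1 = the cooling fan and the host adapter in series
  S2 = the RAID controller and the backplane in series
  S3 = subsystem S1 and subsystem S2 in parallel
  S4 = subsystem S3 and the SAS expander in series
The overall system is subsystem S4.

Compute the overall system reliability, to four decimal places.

0.8384

Series (cooling fan and host adapter): 0.840000 × 0.760000 = 0.638400
Series (RAID controller and backplane): 0.970000 × 0.750000 = 0.727500
Parallel ([0.638400] and [0.727500]): 1 − (1 − 0.638400)(1 − 0.727500) = 0.901464
Series ([0.901464] and SAS expander): 0.901464 × 0.930000 = 0.8384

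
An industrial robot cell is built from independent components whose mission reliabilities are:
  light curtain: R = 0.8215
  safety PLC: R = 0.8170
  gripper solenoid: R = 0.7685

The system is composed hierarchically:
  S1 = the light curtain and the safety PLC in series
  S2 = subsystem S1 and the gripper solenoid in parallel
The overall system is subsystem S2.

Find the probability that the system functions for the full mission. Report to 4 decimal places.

0.9239

Series (light curtain and safety PLC): 0.821500 × 0.817000 = 0.671166
Parallel ([0.671166] and gripper solenoid): 1 − (1 − 0.671166)(1 − 0.768500) = 0.9239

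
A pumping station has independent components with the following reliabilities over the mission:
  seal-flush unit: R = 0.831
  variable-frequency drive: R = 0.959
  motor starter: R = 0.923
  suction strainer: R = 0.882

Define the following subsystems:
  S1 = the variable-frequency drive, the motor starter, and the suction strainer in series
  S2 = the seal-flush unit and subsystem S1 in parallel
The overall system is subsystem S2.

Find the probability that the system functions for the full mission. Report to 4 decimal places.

Series (variable-frequency drive, motor starter, and suction strainer): 0.959000 × 0.923000 × 0.882000 = 0.780708
Parallel (seal-flush unit and [0.780708]): 1 − (1 − 0.831000)(1 − 0.780708) = 0.9629

0.9629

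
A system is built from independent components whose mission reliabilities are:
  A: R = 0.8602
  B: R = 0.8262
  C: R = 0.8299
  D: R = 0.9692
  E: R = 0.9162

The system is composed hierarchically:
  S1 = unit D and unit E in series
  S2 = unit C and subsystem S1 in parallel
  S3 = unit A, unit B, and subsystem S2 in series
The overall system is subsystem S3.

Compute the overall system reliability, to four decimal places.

Series (D and E): 0.969200 × 0.916200 = 0.887981
Parallel (C and [0.887981]): 1 − (1 − 0.829900)(1 − 0.887981) = 0.980946
Series (A, B, and [0.980946]): 0.860200 × 0.826200 × 0.980946 = 0.6972

0.6972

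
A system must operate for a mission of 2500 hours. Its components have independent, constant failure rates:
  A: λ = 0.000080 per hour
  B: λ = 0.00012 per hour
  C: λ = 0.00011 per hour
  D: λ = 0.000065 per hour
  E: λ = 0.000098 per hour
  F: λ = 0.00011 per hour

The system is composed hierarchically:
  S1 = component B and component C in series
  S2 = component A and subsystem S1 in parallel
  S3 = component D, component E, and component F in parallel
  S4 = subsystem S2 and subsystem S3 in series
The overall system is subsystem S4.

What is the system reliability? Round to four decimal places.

0.9135

R(A) = exp(−0.000080 × 2500) = 0.818731
R(B) = exp(−0.00012 × 2500) = 0.740818
R(C) = exp(−0.00011 × 2500) = 0.759572
R(D) = exp(−0.000065 × 2500) = 0.850016
R(E) = exp(−0.000098 × 2500) = 0.782705
R(F) = exp(−0.00011 × 2500) = 0.759572
Series (B and C): 0.740818 × 0.759572 = 0.562705
Parallel (A and [0.562705]): 1 − (1 − 0.818731)(1 − 0.562705) = 0.920732
Parallel (D, E, and F): 1 − (1 − 0.850016)(1 − 0.782705)(1 − 0.759572) = 0.992164
Series ([0.920732] and [0.992164]): 0.920732 × 0.992164 = 0.9135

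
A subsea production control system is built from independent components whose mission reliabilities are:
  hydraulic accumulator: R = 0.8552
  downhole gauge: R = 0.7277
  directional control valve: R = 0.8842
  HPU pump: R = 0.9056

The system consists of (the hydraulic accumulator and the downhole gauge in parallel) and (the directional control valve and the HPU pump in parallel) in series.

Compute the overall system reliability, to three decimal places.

0.950

Parallel (hydraulic accumulator and downhole gauge): 1 − (1 − 0.85520)(1 − 0.72770) = 0.96057
Parallel (directional control valve and HPU pump): 1 − (1 − 0.88420)(1 − 0.90560) = 0.98907
Series ([0.96057] and [0.98907]): 0.96057 × 0.98907 = 0.950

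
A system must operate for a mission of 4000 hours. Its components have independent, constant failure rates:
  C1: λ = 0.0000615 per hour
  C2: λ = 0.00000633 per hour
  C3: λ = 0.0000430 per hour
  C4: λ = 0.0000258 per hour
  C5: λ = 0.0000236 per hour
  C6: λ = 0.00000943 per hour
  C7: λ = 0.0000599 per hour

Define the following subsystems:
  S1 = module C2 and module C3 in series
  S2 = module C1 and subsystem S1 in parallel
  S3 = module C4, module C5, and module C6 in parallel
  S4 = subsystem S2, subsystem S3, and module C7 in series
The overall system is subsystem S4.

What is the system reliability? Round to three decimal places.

0.756

R(C1) = exp(−0.0000615 × 4000) = 0.78192
R(C2) = exp(−0.00000633 × 4000) = 0.97500
R(C3) = exp(−0.0000430 × 4000) = 0.84198
R(C4) = exp(−0.0000258 × 4000) = 0.90195
R(C5) = exp(−0.0000236 × 4000) = 0.90992
R(C6) = exp(−0.00000943 × 4000) = 0.96298
R(C7) = exp(−0.0000599 × 4000) = 0.78694
Series (C2 and C3): 0.97500 × 0.84198 = 0.82093
Parallel (C1 and [0.82093]): 1 − (1 − 0.78192)(1 − 0.82093) = 0.96095
Parallel (C4, C5, and C6): 1 − (1 − 0.90195)(1 − 0.90992)(1 − 0.96298) = 0.99967
Series ([0.96095], [0.99967], and C7): 0.96095 × 0.99967 × 0.78694 = 0.756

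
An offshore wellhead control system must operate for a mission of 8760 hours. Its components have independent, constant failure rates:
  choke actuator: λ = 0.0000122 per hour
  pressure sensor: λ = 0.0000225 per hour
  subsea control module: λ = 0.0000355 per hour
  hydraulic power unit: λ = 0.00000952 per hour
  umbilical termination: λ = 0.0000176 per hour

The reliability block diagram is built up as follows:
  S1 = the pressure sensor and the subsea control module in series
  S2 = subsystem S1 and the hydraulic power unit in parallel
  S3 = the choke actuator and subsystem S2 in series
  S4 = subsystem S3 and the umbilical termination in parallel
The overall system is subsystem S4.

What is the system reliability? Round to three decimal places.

R(choke actuator) = exp(−0.0000122 × 8760) = 0.89864
R(pressure sensor) = exp(−0.0000225 × 8760) = 0.82111
R(subsea control module) = exp(−0.0000355 × 8760) = 0.73273
R(hydraulic power unit) = exp(−0.00000952 × 8760) = 0.91999
R(umbilical termination) = exp(−0.0000176 × 8760) = 0.85712
Series (pressure sensor and subsea control module): 0.82111 × 0.73273 = 0.60165
Parallel ([0.60165] and hydraulic power unit): 1 − (1 − 0.60165)(1 − 0.91999) = 0.96813
Series (choke actuator and [0.96813]): 0.89864 × 0.96813 = 0.87000
Parallel ([0.87000] and umbilical termination): 1 − (1 − 0.87000)(1 − 0.85712) = 0.981

0.981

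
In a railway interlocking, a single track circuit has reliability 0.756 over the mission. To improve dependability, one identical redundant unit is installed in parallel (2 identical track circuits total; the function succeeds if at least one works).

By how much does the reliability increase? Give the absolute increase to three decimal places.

0.184

R_before = 0.756
R_after = 1 − (1 − 0.756)^2 = 0.940
ΔR = 0.940 − 0.756 = 0.184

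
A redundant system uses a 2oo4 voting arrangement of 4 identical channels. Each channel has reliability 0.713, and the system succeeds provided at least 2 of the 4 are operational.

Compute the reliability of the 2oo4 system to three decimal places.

R = Σ_{i=2}^{4} C(4,i) p^i (1−p)^{4−i} with p = 0.713
C(4,2)·0.713^2·0.287^2 = 0.25124
C(4,3)·0.713^3·0.287^1 = 0.41611
C(4,4)·0.713^4·0.287^0 = 0.25844
Sum = 0.926

0.926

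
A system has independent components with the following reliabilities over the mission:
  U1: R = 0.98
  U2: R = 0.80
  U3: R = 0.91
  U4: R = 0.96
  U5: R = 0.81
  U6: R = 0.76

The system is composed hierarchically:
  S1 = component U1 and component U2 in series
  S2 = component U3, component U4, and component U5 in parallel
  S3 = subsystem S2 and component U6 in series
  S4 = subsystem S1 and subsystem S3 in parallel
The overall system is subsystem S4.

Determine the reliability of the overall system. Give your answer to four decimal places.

Series (U1 and U2): 0.980000 × 0.800000 = 0.784000
Parallel (U3, U4, and U5): 1 − (1 − 0.910000)(1 − 0.960000)(1 − 0.810000) = 0.999316
Series ([0.999316] and U6): 0.999316 × 0.760000 = 0.759480
Parallel ([0.784000] and [0.759480]): 1 − (1 − 0.784000)(1 − 0.759480) = 0.9480

0.9480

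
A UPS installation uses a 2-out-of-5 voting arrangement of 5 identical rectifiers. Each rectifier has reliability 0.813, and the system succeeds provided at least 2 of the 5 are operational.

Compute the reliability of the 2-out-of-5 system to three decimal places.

0.995

R = Σ_{i=2}^{5} C(5,i) p^i (1−p)^{5−i} with p = 0.813
C(5,2)·0.813^2·0.187^3 = 0.04322
C(5,3)·0.813^3·0.187^2 = 0.18791
C(5,4)·0.813^4·0.187^1 = 0.40848
C(5,5)·0.813^5·0.187^0 = 0.35518
Sum = 0.995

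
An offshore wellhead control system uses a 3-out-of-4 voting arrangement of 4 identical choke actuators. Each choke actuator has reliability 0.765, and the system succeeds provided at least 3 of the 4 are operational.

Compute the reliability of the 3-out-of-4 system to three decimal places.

0.763

R = Σ_{i=3}^{4} C(4,i) p^i (1−p)^{4−i} with p = 0.765
C(4,3)·0.765^3·0.235^1 = 0.42084
C(4,4)·0.765^4·0.235^0 = 0.34249
Sum = 0.763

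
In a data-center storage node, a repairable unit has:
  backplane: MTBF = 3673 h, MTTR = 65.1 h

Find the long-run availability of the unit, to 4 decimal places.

A(backplane) = MTBF/(MTBF+MTTR) = 3673/(3673+65.1) = 0.9826

0.9826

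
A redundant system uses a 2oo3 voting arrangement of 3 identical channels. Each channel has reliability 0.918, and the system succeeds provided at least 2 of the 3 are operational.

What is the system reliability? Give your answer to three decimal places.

R = Σ_{i=2}^{3} C(3,i) p^i (1−p)^{3−i} with p = 0.918
C(3,2)·0.918^2·0.082^1 = 0.20731
C(3,3)·0.918^3·0.082^0 = 0.77362
Sum = 0.981

0.981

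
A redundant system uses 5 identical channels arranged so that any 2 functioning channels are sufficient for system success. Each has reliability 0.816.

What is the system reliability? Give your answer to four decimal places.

0.9951

R = Σ_{i=2}^{5} C(5,i) p^i (1−p)^{5−i} with p = 0.816
C(5,2)·0.816^2·0.184^3 = 0.041480
C(5,3)·0.816^3·0.184^2 = 0.183953
C(5,4)·0.816^4·0.184^1 = 0.407895
C(5,5)·0.816^5·0.184^0 = 0.361785
Sum = 0.9951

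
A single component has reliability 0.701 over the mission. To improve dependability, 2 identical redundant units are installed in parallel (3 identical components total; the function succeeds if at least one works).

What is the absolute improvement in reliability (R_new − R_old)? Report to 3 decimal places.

R_before = 0.701
R_after = 1 − (1 − 0.701)^3 = 0.973
ΔR = 0.973 − 0.701 = 0.272

0.272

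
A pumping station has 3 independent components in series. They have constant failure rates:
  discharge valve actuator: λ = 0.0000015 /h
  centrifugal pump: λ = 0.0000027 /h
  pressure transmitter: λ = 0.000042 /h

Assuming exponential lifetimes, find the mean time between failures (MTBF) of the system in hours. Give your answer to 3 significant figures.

21600

Series of exponential components: λ_sys = Σ λ_i
λ_sys = 0.0000015 + 0.0000027 + 0.000042 = 4.6200e-05 /h
MTBF = 1 / λ_sys = 21600 h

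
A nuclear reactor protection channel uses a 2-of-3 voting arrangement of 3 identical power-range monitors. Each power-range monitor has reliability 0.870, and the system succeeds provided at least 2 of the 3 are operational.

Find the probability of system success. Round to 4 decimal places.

0.9537

R = Σ_{i=2}^{3} C(3,i) p^i (1−p)^{3−i} with p = 0.870
C(3,2)·0.870^2·0.130^1 = 0.295191
C(3,3)·0.870^3·0.130^0 = 0.658503
Sum = 0.9537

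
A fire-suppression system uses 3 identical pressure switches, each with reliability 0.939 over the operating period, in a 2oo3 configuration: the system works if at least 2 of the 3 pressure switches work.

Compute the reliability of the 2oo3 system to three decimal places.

R = Σ_{i=2}^{3} C(3,i) p^i (1−p)^{3−i} with p = 0.939
C(3,2)·0.939^2·0.061^1 = 0.16135
C(3,3)·0.939^3·0.061^0 = 0.82794
Sum = 0.989

0.989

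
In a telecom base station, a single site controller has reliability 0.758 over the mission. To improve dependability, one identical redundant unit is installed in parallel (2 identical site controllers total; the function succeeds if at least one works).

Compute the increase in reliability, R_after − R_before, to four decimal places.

0.1834

R_before = 0.758
R_after = 1 − (1 − 0.758)^2 = 0.9414
ΔR = 0.9414 − 0.758 = 0.1834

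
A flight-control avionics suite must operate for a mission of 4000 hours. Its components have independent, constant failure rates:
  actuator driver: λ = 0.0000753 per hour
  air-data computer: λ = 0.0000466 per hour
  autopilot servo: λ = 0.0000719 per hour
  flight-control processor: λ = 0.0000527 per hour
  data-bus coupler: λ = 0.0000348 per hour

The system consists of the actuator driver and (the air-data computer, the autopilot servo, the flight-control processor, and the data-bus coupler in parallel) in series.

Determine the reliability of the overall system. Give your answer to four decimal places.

R(actuator driver) = exp(−0.0000753 × 4000) = 0.739930
R(air-data computer) = exp(−0.0000466 × 4000) = 0.829942
R(autopilot servo) = exp(−0.0000719 × 4000) = 0.750062
R(flight-control processor) = exp(−0.0000527 × 4000) = 0.809936
R(data-bus coupler) = exp(−0.0000348 × 4000) = 0.870054
Parallel (air-data computer, autopilot servo, flight-control processor, and data-bus coupler): 1 − (1 − 0.829942)(1 − 0.750062)(1 − 0.809936)(1 − 0.870054) = 0.998950
Series (actuator driver and [0.998950]): 0.739930 × 0.998950 = 0.7392

0.7392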